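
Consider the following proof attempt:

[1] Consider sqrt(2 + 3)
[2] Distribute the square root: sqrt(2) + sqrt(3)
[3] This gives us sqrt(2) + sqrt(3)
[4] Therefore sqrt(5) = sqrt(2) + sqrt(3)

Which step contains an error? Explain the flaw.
Step 2: Distribute the square root: sqrt(2) + sqrt(3)

Step 2 incorrectly 'distributes' the square root over addition. The square root function does not distribute: sqrt(a + b) ≠ sqrt(a) + sqrt(b). In fact, sqrt(2 + 3) = sqrt(5) ≈ 2.2361, while sqrt(2) + sqrt(3) ≈ 3.1463.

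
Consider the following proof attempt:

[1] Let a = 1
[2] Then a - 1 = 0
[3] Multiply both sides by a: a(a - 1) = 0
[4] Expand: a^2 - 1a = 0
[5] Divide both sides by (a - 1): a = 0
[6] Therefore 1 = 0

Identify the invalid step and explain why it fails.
Step 5: Divide both sides by (a - 1): a = 0

Step 5 divides both sides by (a - 1). However, since a = 1, we have (a - 1) = 0. Division by zero is undefined, making this step invalid.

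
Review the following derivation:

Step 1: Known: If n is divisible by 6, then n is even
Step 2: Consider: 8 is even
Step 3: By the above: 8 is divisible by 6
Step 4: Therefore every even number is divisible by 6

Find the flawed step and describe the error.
Step 3: By the above: 8 is divisible by 6

Step 3 commits the fallacy of affirming the consequent. The known fact 'divisible by 6 → even' does NOT imply 'even → divisible by 6'. That would be the converse, which is false. For example, 8 is even but 8 ÷ 6 = 1.33, which is not an integer.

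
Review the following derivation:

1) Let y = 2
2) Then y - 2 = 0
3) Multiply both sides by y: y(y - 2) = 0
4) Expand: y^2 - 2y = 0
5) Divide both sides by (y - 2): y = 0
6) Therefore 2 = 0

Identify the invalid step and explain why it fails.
Step 5: Divide both sides by (y - 2): y = 0

Step 5 divides both sides by (y - 2). However, since y = 2, we have (y - 2) = 0. Division by zero is undefined, making this step invalid.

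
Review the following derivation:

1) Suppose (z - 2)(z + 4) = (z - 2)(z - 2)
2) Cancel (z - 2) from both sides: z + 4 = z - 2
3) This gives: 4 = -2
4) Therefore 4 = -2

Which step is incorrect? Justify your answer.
Step 2: Cancel (z - 2) from both sides: z + 4 = z - 2

Step 2 cancels (z - 2) from both sides. This is only valid if (z - 2) ≠ 0, i.e., z ≠ 2. When z = 2, both sides equal zero regardless of the other factors. The correct approach requires considering z = 2 as a separate case.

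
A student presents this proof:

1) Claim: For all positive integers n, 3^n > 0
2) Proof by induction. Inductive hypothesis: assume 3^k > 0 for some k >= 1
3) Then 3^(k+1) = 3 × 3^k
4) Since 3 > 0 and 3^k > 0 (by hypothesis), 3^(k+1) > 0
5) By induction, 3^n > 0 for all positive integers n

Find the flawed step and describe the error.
Step 5: By induction, 3^n > 0 for all positive integers n

Step 5 concludes the proof by induction, but no base case was ever established. A valid induction proof requires: (1) a base case proving 3^1 > 0, and (2) an inductive step showing IF 3^k > 0 THEN 3^(k+1) > 0. Steps 2-4 correctly establish the inductive step, but without the base case the conclusion in step 5 does not follow.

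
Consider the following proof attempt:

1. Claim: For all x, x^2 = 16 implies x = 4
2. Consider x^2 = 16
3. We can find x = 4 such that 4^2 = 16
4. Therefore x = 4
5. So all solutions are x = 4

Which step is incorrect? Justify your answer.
Step 4: Therefore x = 4

Step 4 incorrectly concludes that x = 4 is the only solution. The proof shows that x = 4 is A solution (existence), but does not show it is the ONLY solution (uniqueness). In fact, x = -4 is also a solution since (-4)^2 = 16. Finding one solution doesn't prove there are no others.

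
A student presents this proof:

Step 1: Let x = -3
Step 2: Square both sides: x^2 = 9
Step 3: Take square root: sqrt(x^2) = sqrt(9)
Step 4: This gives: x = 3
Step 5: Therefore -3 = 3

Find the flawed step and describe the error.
Step 4: This gives: x = 3

Step 4 incorrectly states that sqrt(x^2) = x. The correct identity is sqrt(x^2) = |x|. Since x = -3 < 0, we have sqrt(x^2) = |-3| = 3, not x = -3.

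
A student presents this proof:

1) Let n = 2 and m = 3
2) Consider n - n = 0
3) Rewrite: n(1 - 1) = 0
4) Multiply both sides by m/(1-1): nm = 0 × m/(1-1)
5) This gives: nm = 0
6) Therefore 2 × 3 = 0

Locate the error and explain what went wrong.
Step 4: Multiply both sides by m/(1-1): nm = 0 × m/(1-1)

Step 4 multiplies both sides by m/(1-1). However, 1-1 = 0, so this is multiplication by m/0, which is undefined. We cannot multiply by an undefined expression.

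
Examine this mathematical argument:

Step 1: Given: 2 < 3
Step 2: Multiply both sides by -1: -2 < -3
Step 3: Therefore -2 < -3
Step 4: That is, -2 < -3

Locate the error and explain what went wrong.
Step 2: Multiply both sides by -1: -2 < -3

Step 2 multiplies both sides by -1 but fails to reverse the inequality sign. When multiplying (or dividing) an inequality by a negative number, the direction must be reversed. Since 2 < 3, we should get -2 > -3, i.e., -2 > -3.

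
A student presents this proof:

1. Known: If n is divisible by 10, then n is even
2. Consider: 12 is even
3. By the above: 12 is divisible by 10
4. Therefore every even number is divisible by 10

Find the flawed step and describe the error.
Step 3: By the above: 12 is divisible by 10

Step 3 commits the fallacy of affirming the consequent. The known fact 'divisible by 10 → even' does NOT imply 'even → divisible by 10'. That would be the converse, which is false. For example, 12 is even but 12 ÷ 10 = 1.20, which is not an integer.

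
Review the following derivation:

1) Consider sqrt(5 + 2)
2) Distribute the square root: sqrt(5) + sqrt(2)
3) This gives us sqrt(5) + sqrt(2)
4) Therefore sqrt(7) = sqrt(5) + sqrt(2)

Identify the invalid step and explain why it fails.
Step 2: Distribute the square root: sqrt(5) + sqrt(2)

Step 2 incorrectly 'distributes' the square root over addition. The square root function does not distribute: sqrt(a + b) ≠ sqrt(a) + sqrt(b). In fact, sqrt(5 + 2) = sqrt(7) ≈ 2.6458, while sqrt(5) + sqrt(2) ≈ 3.6503.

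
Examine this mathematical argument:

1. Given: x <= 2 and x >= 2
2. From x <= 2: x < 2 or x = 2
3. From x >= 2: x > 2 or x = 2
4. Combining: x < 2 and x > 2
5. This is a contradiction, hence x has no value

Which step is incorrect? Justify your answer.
Step 4: Combining: x < 2 and x > 2

Step 4 incorrectly combines the conditions. From x <= 2 and x >= 2, the intersection is x = 2. The error treats the 'or' cases as 'and' requirements. The correct conclusion is that x = 2 is the unique solution, not that no solution exists.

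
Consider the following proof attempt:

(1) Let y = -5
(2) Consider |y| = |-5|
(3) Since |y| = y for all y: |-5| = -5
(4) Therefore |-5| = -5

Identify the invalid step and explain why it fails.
Step 3: Since |y| = y for all y: |-5| = -5

Step 3 incorrectly states that |y| = y for all y. The correct definition is |y| = y when y >= 0, and |y| = -y when y < 0. Since -5 < 0, we have |-5| = -(-5) = 5, not -5.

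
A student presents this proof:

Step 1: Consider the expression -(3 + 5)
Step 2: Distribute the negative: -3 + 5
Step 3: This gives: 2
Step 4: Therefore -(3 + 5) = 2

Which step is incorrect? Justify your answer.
Step 2: Distribute the negative: -3 + 5

Step 2 incorrectly distributes the negative sign. The correct distribution is -(3 + 5) = -3 - 5 = -8. The negative must be applied to both terms, not just the first. The error treats -(3 + 5) as -3 + 5, which equals 2 instead of -8.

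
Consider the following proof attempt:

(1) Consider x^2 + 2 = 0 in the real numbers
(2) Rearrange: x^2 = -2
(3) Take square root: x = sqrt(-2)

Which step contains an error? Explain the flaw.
Step 3: Take square root: x = sqrt(-2)

Step 3 takes the square root of -2, which is negative. In the real number system, the square root of a negative number is undefined. The equation x^2 + 2 = 0 has no real solutions. Square roots of negative numbers only exist in the complex numbers.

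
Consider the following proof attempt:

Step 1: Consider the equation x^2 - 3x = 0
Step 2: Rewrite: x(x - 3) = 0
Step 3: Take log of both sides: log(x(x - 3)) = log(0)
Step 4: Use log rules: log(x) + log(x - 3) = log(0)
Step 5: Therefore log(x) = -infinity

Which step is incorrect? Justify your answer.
Step 3: Take log of both sides: log(x(x - 3)) = log(0)

Step 3 takes the logarithm of both sides, resulting in log(0) on the right side. The logarithm is only defined for positive numbers; log(0) is undefined (approaches negative infinity). This operation is invalid.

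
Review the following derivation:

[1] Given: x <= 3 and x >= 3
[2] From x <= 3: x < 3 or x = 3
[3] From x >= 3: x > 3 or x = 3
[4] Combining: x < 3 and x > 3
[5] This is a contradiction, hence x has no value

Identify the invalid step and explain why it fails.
Step 4: Combining: x < 3 and x > 3

Step 4 incorrectly combines the conditions. From x <= 3 and x >= 3, the intersection is x = 3. The error treats the 'or' cases as 'and' requirements. The correct conclusion is that x = 3 is the unique solution, not that no solution exists.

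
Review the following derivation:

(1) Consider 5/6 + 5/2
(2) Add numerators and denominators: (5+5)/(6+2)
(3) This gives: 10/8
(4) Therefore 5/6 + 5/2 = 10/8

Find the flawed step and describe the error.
Step 2: Add numerators and denominators: (5+5)/(6+2)

Step 2 incorrectly adds fractions by separately adding numerators and denominators. This is wrong. The correct method requires a common denominator: 5/6 + 5/2 = (5×2 + 5×6)/(6×2) = 40/12 = 10/3. The method used gives 10/8, which is different.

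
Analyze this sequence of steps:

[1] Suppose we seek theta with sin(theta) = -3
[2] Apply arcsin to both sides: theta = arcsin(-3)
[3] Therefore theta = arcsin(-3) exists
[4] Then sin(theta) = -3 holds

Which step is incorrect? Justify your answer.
Step 2: Apply arcsin to both sides: theta = arcsin(-3)

Step 2 applies arcsin to -3. However, arcsin(x) is only defined for x in [-1, 1] because sin(theta) can only produce values in that range. Since |-3| > 1, arcsin(-3) is undefined. There is no angle whose sine equals -3.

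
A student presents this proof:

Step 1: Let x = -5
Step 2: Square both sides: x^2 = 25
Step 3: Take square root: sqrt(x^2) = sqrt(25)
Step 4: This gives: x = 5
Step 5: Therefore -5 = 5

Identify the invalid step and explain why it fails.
Step 4: This gives: x = 5

Step 4 incorrectly states that sqrt(x^2) = x. The correct identity is sqrt(x^2) = |x|. Since x = -5 < 0, we have sqrt(x^2) = |-5| = 5, not x = -5.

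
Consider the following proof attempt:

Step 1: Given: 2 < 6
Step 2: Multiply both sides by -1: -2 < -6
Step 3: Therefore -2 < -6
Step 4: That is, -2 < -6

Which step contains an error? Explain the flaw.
Step 2: Multiply both sides by -1: -2 < -6

Step 2 multiplies both sides by -1 but fails to reverse the inequality sign. When multiplying (or dividing) an inequality by a negative number, the direction must be reversed. Since 2 < 6, we should get -2 > -6, i.e., -2 > -6.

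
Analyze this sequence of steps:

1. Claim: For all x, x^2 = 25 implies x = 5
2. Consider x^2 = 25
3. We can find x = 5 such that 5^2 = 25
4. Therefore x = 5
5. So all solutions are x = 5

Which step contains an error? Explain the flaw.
Step 4: Therefore x = 5

Step 4 incorrectly concludes that x = 5 is the only solution. The proof shows that x = 5 is A solution (existence), but does not show it is the ONLY solution (uniqueness). In fact, x = -5 is also a solution since (-5)^2 = 25. Finding one solution doesn't prove there are no others.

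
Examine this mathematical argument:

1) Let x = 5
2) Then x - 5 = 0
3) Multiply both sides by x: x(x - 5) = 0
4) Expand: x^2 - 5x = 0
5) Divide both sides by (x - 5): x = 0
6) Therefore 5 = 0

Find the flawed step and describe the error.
Step 5: Divide both sides by (x - 5): x = 0

Step 5 divides both sides by (x - 5). However, since x = 5, we have (x - 5) = 0. Division by zero is undefined, making this step invalid.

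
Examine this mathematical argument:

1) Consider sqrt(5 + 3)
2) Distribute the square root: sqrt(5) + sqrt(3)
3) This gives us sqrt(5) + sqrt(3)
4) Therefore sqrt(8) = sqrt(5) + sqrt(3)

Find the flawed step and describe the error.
Step 2: Distribute the square root: sqrt(5) + sqrt(3)

Step 2 incorrectly 'distributes' the square root over addition. The square root function does not distribute: sqrt(a + b) ≠ sqrt(a) + sqrt(b). In fact, sqrt(5 + 3) = sqrt(8) ≈ 2.8284, while sqrt(5) + sqrt(3) ≈ 3.9681.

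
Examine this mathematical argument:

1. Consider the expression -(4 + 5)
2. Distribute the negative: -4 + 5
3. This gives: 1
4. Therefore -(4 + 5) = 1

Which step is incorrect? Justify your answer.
Step 2: Distribute the negative: -4 + 5

Step 2 incorrectly distributes the negative sign. The correct distribution is -(4 + 5) = -4 - 5 = -9. The negative must be applied to both terms, not just the first. The error treats -(4 + 5) as -4 + 5, which equals 1 instead of -9.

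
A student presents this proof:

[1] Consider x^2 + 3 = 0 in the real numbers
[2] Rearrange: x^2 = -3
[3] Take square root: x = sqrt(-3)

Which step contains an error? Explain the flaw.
Step 3: Take square root: x = sqrt(-3)

Step 3 takes the square root of -3, which is negative. In the real number system, the square root of a negative number is undefined. The equation x^2 + 3 = 0 has no real solutions. Square roots of negative numbers only exist in the complex numbers.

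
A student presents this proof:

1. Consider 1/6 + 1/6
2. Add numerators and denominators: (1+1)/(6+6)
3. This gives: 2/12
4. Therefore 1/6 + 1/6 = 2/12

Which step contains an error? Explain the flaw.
Step 2: Add numerators and denominators: (1+1)/(6+6)

Step 2 incorrectly adds fractions by separately adding numerators and denominators. This is wrong. The correct method requires a common denominator: 1/6 + 1/6 = (1×6 + 1×6)/(6×6) = 12/36 = 1/3. The method used gives 2/12, which is different.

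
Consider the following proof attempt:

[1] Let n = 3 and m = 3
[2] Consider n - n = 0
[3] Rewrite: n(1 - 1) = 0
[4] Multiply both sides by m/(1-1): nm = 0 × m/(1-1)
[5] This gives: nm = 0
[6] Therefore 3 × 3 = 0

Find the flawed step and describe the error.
Step 4: Multiply both sides by m/(1-1): nm = 0 × m/(1-1)

Step 4 multiplies both sides by m/(1-1). However, 1-1 = 0, so this is multiplication by m/0, which is undefined. We cannot multiply by an undefined expression.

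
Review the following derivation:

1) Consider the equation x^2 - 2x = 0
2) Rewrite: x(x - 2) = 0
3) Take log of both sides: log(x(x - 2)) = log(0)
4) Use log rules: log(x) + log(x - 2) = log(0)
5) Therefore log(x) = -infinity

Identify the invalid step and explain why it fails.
Step 3: Take log of both sides: log(x(x - 2)) = log(0)

Step 3 takes the logarithm of both sides, resulting in log(0) on the right side. The logarithm is only defined for positive numbers; log(0) is undefined (approaches negative infinity). This operation is invalid.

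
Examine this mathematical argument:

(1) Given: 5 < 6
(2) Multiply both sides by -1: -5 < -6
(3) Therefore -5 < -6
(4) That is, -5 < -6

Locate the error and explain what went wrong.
Step 2: Multiply both sides by -1: -5 < -6

Step 2 multiplies both sides by -1 but fails to reverse the inequality sign. When multiplying (or dividing) an inequality by a negative number, the direction must be reversed. Since 5 < 6, we should get -5 > -6, i.e., -5 > -6.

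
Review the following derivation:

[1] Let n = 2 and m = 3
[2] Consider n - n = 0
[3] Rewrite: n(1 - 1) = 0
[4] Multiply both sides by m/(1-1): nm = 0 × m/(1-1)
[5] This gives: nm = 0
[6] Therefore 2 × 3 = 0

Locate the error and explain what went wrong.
Step 4: Multiply both sides by m/(1-1): nm = 0 × m/(1-1)

Step 4 multiplies both sides by m/(1-1). However, 1-1 = 0, so this is multiplication by m/0, which is undefined. We cannot multiply by an undefined expression.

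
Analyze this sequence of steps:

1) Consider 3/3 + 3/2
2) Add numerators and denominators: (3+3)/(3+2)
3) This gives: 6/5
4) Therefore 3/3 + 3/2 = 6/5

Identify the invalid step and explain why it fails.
Step 2: Add numerators and denominators: (3+3)/(3+2)

Step 2 incorrectly adds fractions by separately adding numerators and denominators. This is wrong. The correct method requires a common denominator: 3/3 + 3/2 = (3×2 + 3×3)/(3×2) = 15/6 = 5/2. The method used gives 6/5, which is different.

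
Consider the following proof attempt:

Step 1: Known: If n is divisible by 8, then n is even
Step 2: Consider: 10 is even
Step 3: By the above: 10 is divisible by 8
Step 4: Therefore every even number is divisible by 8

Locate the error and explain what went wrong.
Step 3: By the above: 10 is divisible by 8

Step 3 commits the fallacy of affirming the consequent. The known fact 'divisible by 8 → even' does NOT imply 'even → divisible by 8'. That would be the converse, which is false. For example, 10 is even but 10 ÷ 8 = 1.25, which is not an integer.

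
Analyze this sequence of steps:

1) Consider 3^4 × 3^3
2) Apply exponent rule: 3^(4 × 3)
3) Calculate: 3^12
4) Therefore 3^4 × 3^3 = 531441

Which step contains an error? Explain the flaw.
Step 2: Apply exponent rule: 3^(4 × 3)

Step 2 incorrectly states that a^b × a^c = a^(b×c). The correct rule is a^b × a^c = a^(b+c). The actual value is 3^4 × 3^3 = 3^7 = 2187, not 3^12 = 531441.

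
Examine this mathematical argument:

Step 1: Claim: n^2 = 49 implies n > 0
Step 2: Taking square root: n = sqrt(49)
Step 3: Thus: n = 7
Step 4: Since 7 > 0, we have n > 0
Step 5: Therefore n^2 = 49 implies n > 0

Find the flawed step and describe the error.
Step 2: Taking square root: n = sqrt(49)

Step 2 takes the square root and assumes the positive root only. The equation n^2 = 49 actually has two solutions: n = 7 and n = -7. The proof silently assumes n > 0 without justification, then uses this assumption to conclude n > 0, which is circular. The counterexample n = -7 shows the claim is false.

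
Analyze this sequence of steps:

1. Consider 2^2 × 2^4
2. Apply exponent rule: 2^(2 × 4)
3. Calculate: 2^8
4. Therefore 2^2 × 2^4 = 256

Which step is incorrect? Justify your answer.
Step 2: Apply exponent rule: 2^(2 × 4)

Step 2 incorrectly states that a^b × a^c = a^(b×c). The correct rule is a^b × a^c = a^(b+c). The actual value is 2^2 × 2^4 = 2^6 = 64, not 2^8 = 256.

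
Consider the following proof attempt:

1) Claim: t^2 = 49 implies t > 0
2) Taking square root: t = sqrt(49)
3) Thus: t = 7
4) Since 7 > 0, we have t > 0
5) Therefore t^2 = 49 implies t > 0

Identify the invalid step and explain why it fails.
Step 2: Taking square root: t = sqrt(49)

Step 2 takes the square root and assumes the positive root only. The equation t^2 = 49 actually has two solutions: t = 7 and t = -7. The proof silently assumes t > 0 without justification, then uses this assumption to conclude t > 0, which is circular. The counterexample t = -7 shows the claim is false.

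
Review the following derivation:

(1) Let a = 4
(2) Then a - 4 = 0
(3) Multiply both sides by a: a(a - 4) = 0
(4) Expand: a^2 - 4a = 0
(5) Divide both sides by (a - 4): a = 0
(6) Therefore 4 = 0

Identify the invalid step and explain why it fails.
Step 5: Divide both sides by (a - 4): a = 0

Step 5 divides both sides by (a - 4). However, since a = 4, we have (a - 4) = 0. Division by zero is undefined, making this step invalid.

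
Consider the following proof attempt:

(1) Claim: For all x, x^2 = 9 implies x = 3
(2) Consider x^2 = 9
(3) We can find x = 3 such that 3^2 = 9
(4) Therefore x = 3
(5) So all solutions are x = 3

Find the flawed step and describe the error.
Step 4: Therefore x = 3

Step 4 incorrectly concludes that x = 3 is the only solution. The proof shows that x = 3 is A solution (existence), but does not show it is the ONLY solution (uniqueness). In fact, x = -3 is also a solution since (-3)^2 = 9. Finding one solution doesn't prove there are no others.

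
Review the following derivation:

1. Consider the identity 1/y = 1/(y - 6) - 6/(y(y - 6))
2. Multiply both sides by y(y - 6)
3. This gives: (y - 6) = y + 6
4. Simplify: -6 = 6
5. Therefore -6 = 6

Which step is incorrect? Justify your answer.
Step 3: This gives: (y - 6) = y + 6

Step 3 makes a sign error when clearing denominators. Multiplying -6/(y(y - 6)) by y(y - 6) gives -6, not +6. The correct result is (y - 6) = y - 6, which is trivially true, not (y - 6) = y + 6. (Step 1 is a valid identity: 1/(y - 6) - 6/(y(y - 6)) = (y - 6)/(y(y - 6)) = 1/y.)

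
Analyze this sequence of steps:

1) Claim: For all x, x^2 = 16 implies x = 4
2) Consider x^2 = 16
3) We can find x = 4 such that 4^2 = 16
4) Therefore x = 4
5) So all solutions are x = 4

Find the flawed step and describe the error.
Step 4: Therefore x = 4

Step 4 incorrectly concludes that x = 4 is the only solution. The proof shows that x = 4 is A solution (existence), but does not show it is the ONLY solution (uniqueness). In fact, x = -4 is also a solution since (-4)^2 = 16. Finding one solution doesn't prove there are no others.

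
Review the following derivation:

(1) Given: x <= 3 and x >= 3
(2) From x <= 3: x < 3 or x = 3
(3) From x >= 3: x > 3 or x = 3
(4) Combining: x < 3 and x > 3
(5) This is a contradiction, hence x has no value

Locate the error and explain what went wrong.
Step 4: Combining: x < 3 and x > 3

Step 4 incorrectly combines the conditions. From x <= 3 and x >= 3, the intersection is x = 3. The error treats the 'or' cases as 'and' requirements. The correct conclusion is that x = 3 is the unique solution, not that no solution exists.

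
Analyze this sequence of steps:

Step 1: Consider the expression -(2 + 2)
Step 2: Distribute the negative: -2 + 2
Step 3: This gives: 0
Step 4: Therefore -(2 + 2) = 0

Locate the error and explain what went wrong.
Step 2: Distribute the negative: -2 + 2

Step 2 incorrectly distributes the negative sign. The correct distribution is -(2 + 2) = -2 - 2 = -4. The negative must be applied to both terms, not just the first. The error treats -(2 + 2) as -2 + 2, which equals 0 instead of -4.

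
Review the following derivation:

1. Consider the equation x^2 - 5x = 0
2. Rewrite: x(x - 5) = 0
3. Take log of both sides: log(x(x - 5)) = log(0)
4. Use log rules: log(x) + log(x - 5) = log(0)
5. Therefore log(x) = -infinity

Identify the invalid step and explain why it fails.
Step 3: Take log of both sides: log(x(x - 5)) = log(0)

Step 3 takes the logarithm of both sides, resulting in log(0) on the right side. The logarithm is only defined for positive numbers; log(0) is undefined (approaches negative infinity). This operation is invalid.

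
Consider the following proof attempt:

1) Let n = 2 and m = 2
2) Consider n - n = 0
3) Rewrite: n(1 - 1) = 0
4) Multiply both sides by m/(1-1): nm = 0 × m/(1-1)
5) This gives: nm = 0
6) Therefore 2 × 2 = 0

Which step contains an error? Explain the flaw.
Step 4: Multiply both sides by m/(1-1): nm = 0 × m/(1-1)

Step 4 multiplies both sides by m/(1-1). However, 1-1 = 0, so this is multiplication by m/0, which is undefined. We cannot multiply by an undefined expression.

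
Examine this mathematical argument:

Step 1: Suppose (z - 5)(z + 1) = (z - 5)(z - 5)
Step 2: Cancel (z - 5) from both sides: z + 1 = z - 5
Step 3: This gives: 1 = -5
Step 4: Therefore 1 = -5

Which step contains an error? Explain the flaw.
Step 2: Cancel (z - 5) from both sides: z + 1 = z - 5

Step 2 cancels (z - 5) from both sides. This is only valid if (z - 5) ≠ 0, i.e., z ≠ 5. When z = 5, both sides equal zero regardless of the other factors. The correct approach requires considering z = 5 as a separate case.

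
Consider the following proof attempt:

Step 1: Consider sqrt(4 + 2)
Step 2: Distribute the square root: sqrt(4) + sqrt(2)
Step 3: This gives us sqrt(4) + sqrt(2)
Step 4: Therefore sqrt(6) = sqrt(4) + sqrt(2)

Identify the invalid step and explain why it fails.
Step 2: Distribute the square root: sqrt(4) + sqrt(2)

Step 2 incorrectly 'distributes' the square root over addition. The square root function does not distribute: sqrt(a + b) ≠ sqrt(a) + sqrt(b). In fact, sqrt(4 + 2) = sqrt(6) ≈ 2.4495, while sqrt(4) + sqrt(2) ≈ 3.4142.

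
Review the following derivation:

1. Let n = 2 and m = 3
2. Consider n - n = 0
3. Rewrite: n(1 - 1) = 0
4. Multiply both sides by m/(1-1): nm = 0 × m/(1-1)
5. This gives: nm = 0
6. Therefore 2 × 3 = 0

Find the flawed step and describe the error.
Step 4: Multiply both sides by m/(1-1): nm = 0 × m/(1-1)

Step 4 multiplies both sides by m/(1-1). However, 1-1 = 0, so this is multiplication by m/0, which is undefined. We cannot multiply by an undefined expression.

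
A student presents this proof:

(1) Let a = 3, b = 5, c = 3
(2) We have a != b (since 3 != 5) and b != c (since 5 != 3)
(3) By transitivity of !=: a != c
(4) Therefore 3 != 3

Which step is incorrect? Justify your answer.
Step 3: By transitivity of !=: a != c

Step 3 incorrectly applies transitivity to the '!=' relation. Transitivity states: if a R b and b R c, then a R c. However, '!=' is not transitive. Counterexample: 3 != 5 and 5 != 3, but 3 = 3 (both equal 3). Transitivity holds for relations like <, <=, =, but not for !=.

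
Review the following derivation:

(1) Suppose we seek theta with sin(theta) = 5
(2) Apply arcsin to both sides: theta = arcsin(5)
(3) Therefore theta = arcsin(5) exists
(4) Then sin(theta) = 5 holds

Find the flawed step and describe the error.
Step 2: Apply arcsin to both sides: theta = arcsin(5)

Step 2 applies arcsin to 5. However, arcsin(x) is only defined for x in [-1, 1] because sin(theta) can only produce values in that range. Since |5| > 1, arcsin(5) is undefined. There is no angle whose sine equals 5.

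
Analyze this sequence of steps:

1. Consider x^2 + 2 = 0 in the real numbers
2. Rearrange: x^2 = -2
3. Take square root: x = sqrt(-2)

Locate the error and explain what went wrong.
Step 3: Take square root: x = sqrt(-2)

Step 3 takes the square root of -2, which is negative. In the real number system, the square root of a negative number is undefined. The equation x^2 + 2 = 0 has no real solutions. Square roots of negative numbers only exist in the complex numbers.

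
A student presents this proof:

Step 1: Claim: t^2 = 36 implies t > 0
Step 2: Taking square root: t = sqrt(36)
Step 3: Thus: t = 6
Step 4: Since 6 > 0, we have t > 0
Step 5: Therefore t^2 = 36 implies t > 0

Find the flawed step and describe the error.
Step 2: Taking square root: t = sqrt(36)

Step 2 takes the square root and assumes the positive root only. The equation t^2 = 36 actually has two solutions: t = 6 and t = -6. The proof silently assumes t > 0 without justification, then uses this assumption to conclude t > 0, which is circular. The counterexample t = -6 shows the claim is false.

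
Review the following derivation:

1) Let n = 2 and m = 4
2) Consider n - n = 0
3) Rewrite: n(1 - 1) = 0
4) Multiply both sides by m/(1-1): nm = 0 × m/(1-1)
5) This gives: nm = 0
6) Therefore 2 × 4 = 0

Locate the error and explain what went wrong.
Step 4: Multiply both sides by m/(1-1): nm = 0 × m/(1-1)

Step 4 multiplies both sides by m/(1-1). However, 1-1 = 0, so this is multiplication by m/0, which is undefined. We cannot multiply by an undefined expression.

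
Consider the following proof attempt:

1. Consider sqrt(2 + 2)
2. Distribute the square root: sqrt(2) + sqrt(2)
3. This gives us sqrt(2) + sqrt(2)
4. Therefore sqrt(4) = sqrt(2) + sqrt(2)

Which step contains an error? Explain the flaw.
Step 2: Distribute the square root: sqrt(2) + sqrt(2)

Step 2 incorrectly 'distributes' the square root over addition. The square root function does not distribute: sqrt(a + b) ≠ sqrt(a) + sqrt(b). In fact, sqrt(2 + 2) = sqrt(4) ≈ 2.0000, while sqrt(2) + sqrt(2) ≈ 2.8284.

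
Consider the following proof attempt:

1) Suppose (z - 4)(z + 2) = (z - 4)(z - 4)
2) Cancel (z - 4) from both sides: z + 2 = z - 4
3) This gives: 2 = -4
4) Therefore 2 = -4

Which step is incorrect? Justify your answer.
Step 2: Cancel (z - 4) from both sides: z + 2 = z - 4

Step 2 cancels (z - 4) from both sides. This is only valid if (z - 4) ≠ 0, i.e., z ≠ 4. When z = 4, both sides equal zero regardless of the other factors. The correct approach requires considering z = 4 as a separate case.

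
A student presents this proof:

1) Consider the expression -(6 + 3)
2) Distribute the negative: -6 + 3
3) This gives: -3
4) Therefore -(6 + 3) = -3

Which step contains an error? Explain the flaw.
Step 2: Distribute the negative: -6 + 3

Step 2 incorrectly distributes the negative sign. The correct distribution is -(6 + 3) = -6 - 3 = -9. The negative must be applied to both terms, not just the first. The error treats -(6 + 3) as -6 + 3, which equals -3 instead of -9.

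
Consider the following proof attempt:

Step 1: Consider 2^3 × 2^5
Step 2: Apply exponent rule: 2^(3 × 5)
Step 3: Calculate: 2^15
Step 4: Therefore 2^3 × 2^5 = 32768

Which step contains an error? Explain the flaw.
Step 2: Apply exponent rule: 2^(3 × 5)

Step 2 incorrectly states that a^b × a^c = a^(b×c). The correct rule is a^b × a^c = a^(b+c). The actual value is 2^3 × 2^5 = 2^8 = 256, not 2^15 = 32768.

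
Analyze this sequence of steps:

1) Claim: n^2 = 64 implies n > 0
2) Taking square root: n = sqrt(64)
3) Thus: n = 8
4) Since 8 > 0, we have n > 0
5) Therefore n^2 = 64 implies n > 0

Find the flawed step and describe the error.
Step 2: Taking square root: n = sqrt(64)

Step 2 takes the square root and assumes the positive root only. The equation n^2 = 64 actually has two solutions: n = 8 and n = -8. The proof silently assumes n > 0 without justification, then uses this assumption to conclude n > 0, which is circular. The counterexample n = -8 shows the claim is false.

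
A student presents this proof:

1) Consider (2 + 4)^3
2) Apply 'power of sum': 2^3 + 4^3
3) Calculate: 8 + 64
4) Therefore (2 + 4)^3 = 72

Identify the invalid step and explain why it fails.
Step 2: Apply 'power of sum': 2^3 + 4^3

Step 2 incorrectly applies a non-existent rule '(a+b)^n = a^n + b^n'. This is false in general. The correct expansion uses the binomial theorem. The actual value is (2 + 4)^3 = 6^3 = 216, not 72.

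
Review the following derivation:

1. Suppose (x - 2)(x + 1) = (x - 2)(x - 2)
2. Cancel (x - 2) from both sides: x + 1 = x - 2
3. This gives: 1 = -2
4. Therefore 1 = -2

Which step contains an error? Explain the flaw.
Step 2: Cancel (x - 2) from both sides: x + 1 = x - 2

Step 2 cancels (x - 2) from both sides. This is only valid if (x - 2) ≠ 0, i.e., x ≠ 2. When x = 2, both sides equal zero regardless of the other factors. The correct approach requires considering x = 2 as a separate case.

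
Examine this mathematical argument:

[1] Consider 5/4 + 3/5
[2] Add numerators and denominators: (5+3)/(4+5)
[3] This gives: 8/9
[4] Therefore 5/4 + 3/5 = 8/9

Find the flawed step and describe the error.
Step 2: Add numerators and denominators: (5+3)/(4+5)

Step 2 incorrectly adds fractions by separately adding numerators and denominators. This is wrong. The correct method requires a common denominator: 5/4 + 3/5 = (5×5 + 3×4)/(4×5) = 37/20 = 37/20. The method used gives 8/9, which is different.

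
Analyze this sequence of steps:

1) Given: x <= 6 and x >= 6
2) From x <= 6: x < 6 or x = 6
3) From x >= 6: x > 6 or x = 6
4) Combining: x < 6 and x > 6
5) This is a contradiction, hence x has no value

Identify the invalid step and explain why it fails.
Step 4: Combining: x < 6 and x > 6

Step 4 incorrectly combines the conditions. From x <= 6 and x >= 6, the intersection is x = 6. The error treats the 'or' cases as 'and' requirements. The correct conclusion is that x = 6 is the unique solution, not that no solution exists.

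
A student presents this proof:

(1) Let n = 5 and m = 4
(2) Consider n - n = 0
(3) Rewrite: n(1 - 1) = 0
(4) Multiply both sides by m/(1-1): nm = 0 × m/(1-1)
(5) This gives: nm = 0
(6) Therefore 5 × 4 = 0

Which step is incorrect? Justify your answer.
Step 4: Multiply both sides by m/(1-1): nm = 0 × m/(1-1)

Step 4 multiplies both sides by m/(1-1). However, 1-1 = 0, so this is multiplication by m/0, which is undefined. We cannot multiply by an undefined expression.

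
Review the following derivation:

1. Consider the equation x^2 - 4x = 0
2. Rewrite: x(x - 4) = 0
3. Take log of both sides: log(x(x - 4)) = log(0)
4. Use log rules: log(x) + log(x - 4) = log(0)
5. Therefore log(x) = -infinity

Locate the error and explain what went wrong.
Step 3: Take log of both sides: log(x(x - 4)) = log(0)

Step 3 takes the logarithm of both sides, resulting in log(0) on the right side. The logarithm is only defined for positive numbers; log(0) is undefined (approaches negative infinity). This operation is invalid.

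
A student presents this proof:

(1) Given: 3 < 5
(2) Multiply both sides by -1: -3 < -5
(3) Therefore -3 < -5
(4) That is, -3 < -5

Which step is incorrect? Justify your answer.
Step 2: Multiply both sides by -1: -3 < -5

Step 2 multiplies both sides by -1 but fails to reverse the inequality sign. When multiplying (or dividing) an inequality by a negative number, the direction must be reversed. Since 3 < 5, we should get -3 > -5, i.e., -3 > -5.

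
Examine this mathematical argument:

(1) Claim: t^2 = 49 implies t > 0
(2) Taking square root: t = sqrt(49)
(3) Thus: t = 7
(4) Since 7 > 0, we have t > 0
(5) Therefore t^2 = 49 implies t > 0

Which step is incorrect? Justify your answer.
Step 2: Taking square root: t = sqrt(49)

Step 2 takes the square root and assumes the positive root only. The equation t^2 = 49 actually has two solutions: t = 7 and t = -7. The proof silently assumes t > 0 without justification, then uses this assumption to conclude t > 0, which is circular. The counterexample t = -7 shows the claim is false.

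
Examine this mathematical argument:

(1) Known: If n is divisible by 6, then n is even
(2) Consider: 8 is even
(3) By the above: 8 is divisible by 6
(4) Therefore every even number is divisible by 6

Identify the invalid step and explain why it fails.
Step 3: By the above: 8 is divisible by 6

Step 3 commits the fallacy of affirming the consequent. The known fact 'divisible by 6 → even' does NOT imply 'even → divisible by 6'. That would be the converse, which is false. For example, 8 is even but 8 ÷ 6 = 1.33, which is not an integer.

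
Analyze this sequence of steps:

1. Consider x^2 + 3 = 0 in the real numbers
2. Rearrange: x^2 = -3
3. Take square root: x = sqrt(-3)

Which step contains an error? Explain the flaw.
Step 3: Take square root: x = sqrt(-3)

Step 3 takes the square root of -3, which is negative. In the real number system, the square root of a negative number is undefined. The equation x^2 + 3 = 0 has no real solutions. Square roots of negative numbers only exist in the complex numbers.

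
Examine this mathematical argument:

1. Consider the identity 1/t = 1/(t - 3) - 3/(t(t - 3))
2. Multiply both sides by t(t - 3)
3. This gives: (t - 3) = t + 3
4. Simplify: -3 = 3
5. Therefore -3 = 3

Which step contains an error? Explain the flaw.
Step 3: This gives: (t - 3) = t + 3

Step 3 makes a sign error when clearing denominators. Multiplying -3/(t(t - 3)) by t(t - 3) gives -3, not +3. The correct result is (t - 3) = t - 3, which is trivially true, not (t - 3) = t + 3. (Step 1 is a valid identity: 1/(t - 3) - 3/(t(t - 3)) = (t - 3)/(t(t - 3)) = 1/t.)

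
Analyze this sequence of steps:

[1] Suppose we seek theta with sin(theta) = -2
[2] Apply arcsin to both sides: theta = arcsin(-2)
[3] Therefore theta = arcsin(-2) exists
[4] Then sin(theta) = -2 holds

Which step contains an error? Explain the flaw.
Step 2: Apply arcsin to both sides: theta = arcsin(-2)

Step 2 applies arcsin to -2. However, arcsin(x) is only defined for x in [-1, 1] because sin(theta) can only produce values in that range. Since |-2| > 1, arcsin(-2) is undefined. There is no angle whose sine equals -2.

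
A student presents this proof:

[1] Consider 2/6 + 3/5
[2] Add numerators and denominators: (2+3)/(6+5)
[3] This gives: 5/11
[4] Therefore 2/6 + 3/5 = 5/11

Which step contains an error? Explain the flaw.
Step 2: Add numerators and denominators: (2+3)/(6+5)

Step 2 incorrectly adds fractions by separately adding numerators and denominators. This is wrong. The correct method requires a common denominator: 2/6 + 3/5 = (2×5 + 3×6)/(6×5) = 28/30 = 14/15. The method used gives 5/11, which is different.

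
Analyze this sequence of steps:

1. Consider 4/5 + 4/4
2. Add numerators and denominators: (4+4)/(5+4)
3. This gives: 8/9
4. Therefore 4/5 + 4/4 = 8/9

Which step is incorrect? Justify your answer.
Step 2: Add numerators and denominators: (4+4)/(5+4)

Step 2 incorrectly adds fractions by separately adding numerators and denominators. This is wrong. The correct method requires a common denominator: 4/5 + 4/4 = (4×4 + 4×5)/(5×4) = 36/20 = 9/5. The method used gives 8/9, which is different.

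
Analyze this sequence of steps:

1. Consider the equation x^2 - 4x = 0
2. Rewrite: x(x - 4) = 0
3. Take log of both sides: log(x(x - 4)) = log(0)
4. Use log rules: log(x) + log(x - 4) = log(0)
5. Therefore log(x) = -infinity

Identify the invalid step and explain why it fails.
Step 3: Take log of both sides: log(x(x - 4)) = log(0)

Step 3 takes the logarithm of both sides, resulting in log(0) on the right side. The logarithm is only defined for positive numbers; log(0) is undefined (approaches negative infinity). This operation is invalid.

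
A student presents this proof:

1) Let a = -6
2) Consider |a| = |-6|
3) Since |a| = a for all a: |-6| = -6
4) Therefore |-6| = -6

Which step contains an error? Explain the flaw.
Step 3: Since |a| = a for all a: |-6| = -6

Step 3 incorrectly states that |a| = a for all a. The correct definition is |a| = a when a >= 0, and |a| = -a when a < 0. Since -6 < 0, we have |-6| = -(-6) = 6, not -6.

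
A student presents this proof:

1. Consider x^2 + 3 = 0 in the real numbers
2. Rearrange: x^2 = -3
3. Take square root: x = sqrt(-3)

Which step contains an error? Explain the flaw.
Step 3: Take square root: x = sqrt(-3)

Step 3 takes the square root of -3, which is negative. In the real number system, the square root of a negative number is undefined. The equation x^2 + 3 = 0 has no real solutions. Square roots of negative numbers only exist in the complex numbers.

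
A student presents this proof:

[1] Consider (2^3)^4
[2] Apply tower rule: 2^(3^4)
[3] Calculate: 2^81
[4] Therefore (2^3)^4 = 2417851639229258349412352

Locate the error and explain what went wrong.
Step 2: Apply tower rule: 2^(3^4)

Step 2 incorrectly states that (a^b)^c = a^(b^c). The correct rule is (a^b)^c = a^(b×c). The actual value is (2^3)^4 = 2^12 = 4096, not 2^81 = 2417851639229258349412352.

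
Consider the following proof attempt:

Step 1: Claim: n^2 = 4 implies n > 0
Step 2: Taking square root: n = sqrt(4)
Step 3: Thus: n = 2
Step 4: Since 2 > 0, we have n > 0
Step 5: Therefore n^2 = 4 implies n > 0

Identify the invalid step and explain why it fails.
Step 2: Taking square root: n = sqrt(4)

Step 2 takes the square root and assumes the positive root only. The equation n^2 = 4 actually has two solutions: n = 2 and n = -2. The proof silently assumes n > 0 without justification, then uses this assumption to conclude n > 0, which is circular. The counterexample n = -2 shows the claim is false.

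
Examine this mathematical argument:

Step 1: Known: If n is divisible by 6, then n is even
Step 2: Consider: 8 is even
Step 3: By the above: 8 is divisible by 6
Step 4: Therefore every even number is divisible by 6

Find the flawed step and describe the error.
Step 3: By the above: 8 is divisible by 6

Step 3 commits the fallacy of affirming the consequent. The known fact 'divisible by 6 → even' does NOT imply 'even → divisible by 6'. That would be the converse, which is false. For example, 8 is even but 8 ÷ 6 = 1.33, which is not an integer.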